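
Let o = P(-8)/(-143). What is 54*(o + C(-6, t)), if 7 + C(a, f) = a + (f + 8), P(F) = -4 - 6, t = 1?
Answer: -30348/143 ≈ -212.22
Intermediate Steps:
P(F) = -10
C(a, f) = 1 + a + f (C(a, f) = -7 + (a + (f + 8)) = -7 + (a + (8 + f)) = -7 + (8 + a + f) = 1 + a + f)
o = 10/143 (o = -10/(-143) = -10*(-1/143) = 10/143 ≈ 0.069930)
54*(o + C(-6, t)) = 54*(10/143 + (1 - 6 + 1)) = 54*(10/143 - 4) = 54*(-562/143) = -30348/143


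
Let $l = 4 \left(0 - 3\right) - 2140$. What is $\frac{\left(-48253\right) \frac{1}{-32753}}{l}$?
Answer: $- \frac{48253}{70484456} \approx -0.00068459$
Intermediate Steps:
$l = -2152$ ($l = 4 \left(-3\right) - 2140 = -12 - 2140 = -2152$)
$\frac{\left(-48253\right) \frac{1}{-32753}}{l} = \frac{\left(-48253\right) \frac{1}{-32753}}{-2152} = \left(-48253\right) \left(- \frac{1}{32753}\right) \left(- \frac{1}{2152}\right) = \frac{48253}{32753} \left(- \frac{1}{2152}\right) = - \frac{48253}{70484456}$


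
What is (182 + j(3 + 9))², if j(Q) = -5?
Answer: 31329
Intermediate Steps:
(182 + j(3 + 9))² = (182 - 5)² = 177² = 31329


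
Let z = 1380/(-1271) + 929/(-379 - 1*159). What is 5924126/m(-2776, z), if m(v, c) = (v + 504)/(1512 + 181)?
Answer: -5014772659/1136 ≈ -4.4144e+6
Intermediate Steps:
z = -1923199/683798 (z = 1380*(-1/1271) + 929/(-379 - 159) = -1380/1271 + 929/(-538) = -1380/1271 + 929*(-1/538) = -1380/1271 - 929/538 = -1923199/683798 ≈ -2.8125)
m(v, c) = 504/1693 + v/1693 (m(v, c) = (504 + v)/1693 = (504 + v)*(1/1693) = 504/1693 + v/1693)
5924126/m(-2776, z) = 5924126/(504/1693 + (1/1693)*(-2776)) = 5924126/(504/1693 - 2776/1693) = 5924126/(-2272/1693) = 5924126*(-1693/2272) = -5014772659/1136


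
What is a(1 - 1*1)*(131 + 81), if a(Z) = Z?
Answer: 0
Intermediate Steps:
a(1 - 1*1)*(131 + 81) = (1 - 1*1)*(131 + 81) = (1 - 1)*212 = 0*212 = 0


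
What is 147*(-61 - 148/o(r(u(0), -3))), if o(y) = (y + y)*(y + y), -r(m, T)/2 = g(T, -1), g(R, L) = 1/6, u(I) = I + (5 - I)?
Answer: -57918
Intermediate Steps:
u(I) = 5
g(R, L) = 1/6
r(m, T) = -1/3 (r(m, T) = -2*1/6 = -1/3)
o(y) = 4*y**2 (o(y) = (2*y)*(2*y) = 4*y**2)
147*(-61 - 148/o(r(u(0), -3))) = 147*(-61 - 148/(4*(-1/3)**2)) = 147*(-61 - 148/(4*(1/9))) = 147*(-61 - 148/4/9) = 147*(-61 - 148*9/4) = 147*(-61 - 333) = 147*(-394) = -57918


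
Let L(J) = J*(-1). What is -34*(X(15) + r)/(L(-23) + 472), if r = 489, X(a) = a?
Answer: -1904/55 ≈ -34.618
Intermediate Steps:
L(J) = -J
-34*(X(15) + r)/(L(-23) + 472) = -34*(15 + 489)/(-1*(-23) + 472) = -17136/(23 + 472) = -17136/495 = -34*56/55 = -1904/55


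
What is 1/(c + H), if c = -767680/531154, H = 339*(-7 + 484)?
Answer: 265577/42944213791 ≈ 6.1842e-6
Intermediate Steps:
H = 161703 (H = 339*477 = 161703)
c = -383840/265577 (c = -767680*1/531154 = -383840/265577 ≈ -1.4453)
1/(c + H) = 1/(-383840/265577 + 161703) = 1/(42944213791/265577) = 265577/42944213791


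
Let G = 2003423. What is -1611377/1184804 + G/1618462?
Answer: -117144429041/958780125724 ≈ -0.12218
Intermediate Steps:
-1611377/1184804 + G/1618462 = -1611377/1184804 + 2003423/1618462 = -117144429041/958780125724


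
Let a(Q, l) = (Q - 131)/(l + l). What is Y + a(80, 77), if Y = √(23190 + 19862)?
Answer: -51/154 + 2*√10763 ≈ 207.16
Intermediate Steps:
Y = 2*√10763 (Y = √43052 = 2*√10763 ≈ 207.49)
a(Q, l) = (-131 + Q)/(2*l) (a(Q, l) = (-131 + Q)/((2*l)) = (-131 + Q)*(1/(2*l)) = (-131 + Q)/(2*l))
Y + a(80, 77) = 2*√10763 + (½)*(-131 + 80)/77 = 2*√10763 + (½)*(1/77)*(-51) = 2*√10763 - 51/154 = -51/154 + 2*√10763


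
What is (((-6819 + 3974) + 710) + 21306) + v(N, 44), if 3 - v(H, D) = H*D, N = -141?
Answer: 25378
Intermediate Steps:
v(H, D) = 3 - D*H (v(H, D) = 3 - H*D = 3 - D*H)
(((-6819 + 3974) + 710) + 21306) + v(N, 44) = (((-6819 + 3974) + 710) + 21306) + (3 - 1*44*(-141)) = ((-2845 + 710) + 21306) + (3 + 6204) = (-2135 + 21306) + 6207 = 19171 + 6207 = 25378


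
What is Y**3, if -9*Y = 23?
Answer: -12167/729 ≈ -16.690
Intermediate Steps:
Y = -23/9 (Y = -1/9*23 = -23/9 ≈ -2.5556)
Y**3 = (-23/9)**3 = -12167/729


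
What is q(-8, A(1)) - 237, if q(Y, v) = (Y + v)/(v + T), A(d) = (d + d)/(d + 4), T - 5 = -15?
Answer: -5669/24 ≈ -236.21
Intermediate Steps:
T = -10 (T = 5 - 15 = -10)
A(d) = 2*d/(4 + d) (A(d) = (2*d)/(4 + d) = 2*d/(4 + d))
q(Y, v) = (Y + v)/(-10 + v) (q(Y, v) = (Y + v)/(v - 10) = (Y + v)/(-10 + v))
q(-8, A(1)) - 237 = (-8 + 2*1/(4 + 1))/(-10 + 2*1/(4 + 1)) - 237 = (-8 + 2*1/5)/(-10 + 2*1/5) - 237 = (-8 + 2*1*(⅕))/(-10 + 2*1*(⅕)) - 237 = (-8 + ⅖)/(-10 + ⅖) - 237 = -38/5/(-48/5) - 237 = -5/48*(-38/5) - 237 = 19/24 - 237 = -5669/24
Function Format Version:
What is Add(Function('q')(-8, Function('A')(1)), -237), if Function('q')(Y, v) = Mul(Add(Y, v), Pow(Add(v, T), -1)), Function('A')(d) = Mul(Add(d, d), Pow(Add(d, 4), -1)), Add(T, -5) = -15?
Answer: Rational(-5669, 24) ≈ -236.21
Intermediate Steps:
T = -10 (T = Add(5, -15) = -10)
Function('A')(d) = Mul(2, d, Pow(Add(4, d), -1)) (Function('A')(d) = Mul(Mul(2, d), Pow(Add(4, d), -1)) = Mul(2, d, Pow(Add(4, d), -1)))
Function('q')(Y, v) = Mul(Pow(Add(-10, v), -1), Add(Y, v)) (Function('q')(Y, v) = Mul(Add(Y, v), Pow(Add(v, -10), -1)) = Mul(Add(Y, v), Pow(Add(-10, v), -1)) = Mul(Pow(Add(-10, v), -1), Add(Y, v)))
Add(Function('q')(-8, Function('A')(1)), -237) = Add(Mul(Pow(Add(-10, Mul(2, 1, Pow(Add(4, 1), -1))), -1), Add(-8, Mul(2, 1, Pow(Add(4, 1), -1)))), -237) = Add(Mul(Pow(Add(-10, Mul(2, 1, Pow(5, -1))), -1), Add(-8, Mul(2, 1, Pow(5, -1)))), -237) = Add(Mul(Pow(Add(-10, Mul(2, 1, Rational(1, 5))), -1), Add(-8, Mul(2, 1, Rational(1, 5)))), -237) = Add(Mul(Pow(Add(-10, Rational(2, 5)), -1), Add(-8, Rational(2, 5))), -237) = Add(Mul(Pow(Rational(-48, 5), -1), Rational(-38, 5)), -237) = Add(Mul(Rational(-5, 48), Rational(-38, 5)), -237) = Add(Rational(19, 24), -237) = Rational(-5669, 24)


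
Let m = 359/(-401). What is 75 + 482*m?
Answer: -142963/401 ≈ -356.52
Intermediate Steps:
m = -359/401 (m = 359*(-1/401) = -359/401 ≈ -0.89526)
75 + 482*m = 75 + 482*(-359/401) = 75 - 173038/401 = -142963/401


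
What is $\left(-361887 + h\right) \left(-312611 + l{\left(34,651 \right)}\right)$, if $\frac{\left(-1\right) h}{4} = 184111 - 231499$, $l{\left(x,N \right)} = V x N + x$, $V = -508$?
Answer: $1991615105415$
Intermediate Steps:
$l{\left(x,N \right)} = x - 508 N x$ ($l{\left(x,N \right)} = - 508 x N + x = - 508 N x + x = x - 508 N x$)
$h = 189552$ ($h = - 4 \left(184111 - 231499\right) = \left(-4\right) \left(-47388\right) = 189552$)
$\left(-361887 + h\right) \left(-312611 + l{\left(34,651 \right)}\right) = \left(-361887 + 189552\right) \left(-312611 + 34 \left(1 - 330708\right)\right) = - 172335 \left(-312611 + 34 \left(1 - 330708\right)\right) = - 172335 \left(-312611 + 34 \left(-330707\right)\right) = - 172335 \left(-312611 - 11244038\right) = \left(-172335\right) \left(-11556649\right) = 1991615105415$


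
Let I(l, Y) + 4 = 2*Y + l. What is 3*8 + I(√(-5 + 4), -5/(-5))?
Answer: 22 + I ≈ 22.0 + 1.0*I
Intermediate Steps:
I(l, Y) = -4 + l + 2*Y (I(l, Y) = -4 + (2*Y + l) = -4 + (l + 2*Y) = -4 + l + 2*Y)
3*8 + I(√(-5 + 4), -5/(-5)) = 3*8 + (-4 + √(-5 + 4) + 2*(-5/(-5))) = 24 + (-4 + √(-1) + 2*(-5*(-⅕))) = 24 + (-4 + I + 2*1) = 24 + (-4 + I + 2) = 24 + (-2 + I) = 22 + I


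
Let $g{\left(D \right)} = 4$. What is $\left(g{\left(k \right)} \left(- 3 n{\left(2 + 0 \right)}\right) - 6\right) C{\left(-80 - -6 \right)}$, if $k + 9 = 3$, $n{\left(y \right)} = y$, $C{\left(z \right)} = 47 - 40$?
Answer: $-210$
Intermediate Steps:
$C{\left(z \right)} = 7$ ($C{\left(z \right)} = 47 - 40 = 7$)
$k = -6$ ($k = -9 + 3 = -6$)
$\left(g{\left(k \right)} \left(- 3 n{\left(2 + 0 \right)}\right) - 6\right) C{\left(-80 - -6 \right)} = \left(4 \left(- 3 \left(2 + 0\right)\right) - 6\right) 7 = \left(4 \left(\left(-3\right) 2\right) - 6\right) 7 = \left(4 \left(-6\right) - 6\right) 7 = \left(-24 - 6\right) 7 = \left(-30\right) 7 = -210$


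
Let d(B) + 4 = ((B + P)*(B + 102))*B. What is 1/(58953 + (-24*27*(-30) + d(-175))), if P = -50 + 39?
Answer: -1/2297761 ≈ -4.3521e-7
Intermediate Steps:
P = -11
d(B) = -4 + B*(-11 + B)*(102 + B) (d(B) = -4 + ((B - 11)*(B + 102))*B = -4 + ((-11 + B)*(102 + B))*B = -4 + B*(-11 + B)*(102 + B))
1/(58953 + (-24*27*(-30) + d(-175))) = 1/(58953 + (-24*27*(-30) + (-4 + (-175)³ - 1122*(-175) + 91*(-175)²))) = 1/(58953 + (-648*(-30) + (-4 - 5359375 + 196350 + 91*30625))) = 1/(58953 + (19440 + (-4 - 5359375 + 196350 + 2786875))) = 1/(58953 + (19440 - 2376154)) = 1/(58953 - 2356714) = 1/(-2297761) = -1/2297761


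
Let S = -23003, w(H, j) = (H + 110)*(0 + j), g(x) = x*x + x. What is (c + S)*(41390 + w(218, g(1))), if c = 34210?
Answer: 471209522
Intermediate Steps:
g(x) = x + x² (g(x) = x² + x = x + x²)
w(H, j) = j*(110 + H) (w(H, j) = (110 + H)*j = j*(110 + H))
(c + S)*(41390 + w(218, g(1))) = (34210 - 23003)*(41390 + (1*(1 + 1))*(110 + 218)) = 11207*(41390 + (1*2)*328) = 11207*(41390 + 2*328) = 11207*(41390 + 656) = 11207*42046 = 471209522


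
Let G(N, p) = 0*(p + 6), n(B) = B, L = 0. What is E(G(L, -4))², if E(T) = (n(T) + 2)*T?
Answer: 0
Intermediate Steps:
G(N, p) = 0 (G(N, p) = 0*(6 + p) = 0)
E(T) = T*(2 + T) (E(T) = (T + 2)*T = (2 + T)*T = T*(2 + T))
E(G(L, -4))² = (0*(2 + 0))² = (0*2)² = 0² = 0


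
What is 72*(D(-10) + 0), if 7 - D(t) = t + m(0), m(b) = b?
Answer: 1224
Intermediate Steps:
D(t) = 7 - t (D(t) = 7 - (t + 0) = 7 - t)
72*(D(-10) + 0) = 72*((7 - 1*(-10)) + 0) = 72*((7 + 10) + 0) = 72*(17 + 0) = 72*17 = 1224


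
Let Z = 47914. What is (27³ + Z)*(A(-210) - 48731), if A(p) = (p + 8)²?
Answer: -535841419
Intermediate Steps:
A(p) = (8 + p)²
(27³ + Z)*(A(-210) - 48731) = (27³ + 47914)*((8 - 210)² - 48731) = (19683 + 47914)*((-202)² - 48731) = 67597*(40804 - 48731) = 67597*(-7927) = -535841419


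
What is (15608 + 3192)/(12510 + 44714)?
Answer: 2350/7153 ≈ 0.32853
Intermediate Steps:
(15608 + 3192)/(12510 + 44714) = 18800/57224 = 18800*(1/57224) = 2350/7153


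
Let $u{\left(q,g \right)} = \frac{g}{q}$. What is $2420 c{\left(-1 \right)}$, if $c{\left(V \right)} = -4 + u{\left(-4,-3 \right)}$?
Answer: $-7865$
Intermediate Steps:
$c{\left(V \right)} = - \frac{13}{4}$ ($c{\left(V \right)} = -4 - \frac{3}{-4} = -4 - - \frac{3}{4} = -4 + \frac{3}{4} = - \frac{13}{4}$)
$2420 c{\left(-1 \right)} = 2420 \left(- \frac{13}{4}\right) = -7865$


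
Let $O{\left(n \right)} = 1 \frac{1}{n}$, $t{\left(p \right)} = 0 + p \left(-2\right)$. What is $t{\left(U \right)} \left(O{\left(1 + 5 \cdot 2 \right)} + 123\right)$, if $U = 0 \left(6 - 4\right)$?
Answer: $0$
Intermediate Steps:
$U = 0$ ($U = 0 \cdot 2 = 0$)
$t{\left(p \right)} = - 2 p$ ($t{\left(p \right)} = 0 - 2 p = - 2 p$)
$O{\left(n \right)} = \frac{1}{n}$
$t{\left(U \right)} \left(O{\left(1 + 5 \cdot 2 \right)} + 123\right) = \left(-2\right) 0 \left(\frac{1}{1 + 5 \cdot 2} + 123\right) = 0 \left(\frac{1}{1 + 10} + 123\right) = 0 \left(\frac{1}{11} + 123\right) = 0 \cdot \frac{1354}{11} = 0$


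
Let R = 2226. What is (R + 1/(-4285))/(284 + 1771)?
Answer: 9538409/8805675 ≈ 1.0832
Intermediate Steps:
(R + 1/(-4285))/(284 + 1771) = (2226 + 1/(-4285))/(284 + 1771) = (2226 - 1/4285)/2055 = (9538409/4285)*(1/2055) = 9538409/8805675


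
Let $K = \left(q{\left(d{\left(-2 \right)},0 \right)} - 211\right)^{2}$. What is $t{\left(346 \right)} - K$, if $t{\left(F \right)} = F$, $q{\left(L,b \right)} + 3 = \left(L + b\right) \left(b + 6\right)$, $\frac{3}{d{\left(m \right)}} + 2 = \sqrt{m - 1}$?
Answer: $\frac{18 \left(- 10528 \sqrt{3} - 3399 i\right)}{i + 4 \sqrt{3}} \approx -47658.0 - 1952.1 i$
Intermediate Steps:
$d{\left(m \right)} = \frac{3}{-2 + \sqrt{-1 + m}}$ ($d{\left(m \right)} = \frac{3}{-2 + \sqrt{m - 1}} = \frac{3}{-2 + \sqrt{-1 + m}}$)
$q{\left(L,b \right)} = -3 + \left(6 + b\right) \left(L + b\right)$ ($q{\left(L,b \right)} = -3 + \left(L + b\right) \left(b + 6\right) = -3 + \left(L + b\right) \left(6 + b\right) = -3 + \left(6 + b\right) \left(L + b\right)$)
$K = \left(-214 + \frac{18}{-2 + i \sqrt{3}}\right)^{2}$ ($K = \left(\left(-3 + 0^{2} + 6 \frac{3}{-2 + \sqrt{-1 - 2}} + 6 \cdot 0 + \frac{3}{-2 + \sqrt{-1 - 2}} \cdot 0\right) - 211\right)^{2} = \left(\left(-3 + 0 + 6 \frac{3}{-2 + \sqrt{-3}} + 0 + \frac{3}{-2 + \sqrt{-3}} \cdot 0\right) - 211\right)^{2} = \left(\left(-3 + 0 + 6 \frac{3}{-2 + i \sqrt{3}} + 0 + \frac{3}{-2 + i \sqrt{3}} \cdot 0\right) - 211\right)^{2} = \left(\left(-3 + 0 + \frac{18}{-2 + i \sqrt{3}} + 0 + 0\right) - 211\right)^{2} = \left(\left(-3 + \frac{18}{-2 + i \sqrt{3}}\right) - 211\right)^{2} = \left(-214 + \frac{18}{-2 + i \sqrt{3}}\right)^{2} \approx 48004.0 + 1952.1 i$)
$t{\left(346 \right)} - K = 346 - \frac{8 \left(7691 i + 23861 \sqrt{3}\right)}{i + 4 \sqrt{3}}$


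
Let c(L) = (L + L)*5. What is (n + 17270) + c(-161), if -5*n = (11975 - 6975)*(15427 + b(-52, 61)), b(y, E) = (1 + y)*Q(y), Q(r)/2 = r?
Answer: -20715340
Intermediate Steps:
Q(r) = 2*r
c(L) = 10*L (c(L) = (2*L)*5 = 10*L)
b(y, E) = 2*y*(1 + y) (b(y, E) = (1 + y)*(2*y) = 2*y*(1 + y))
n = -20731000 (n = -(11975 - 6975)*(15427 + 2*(-52)*(1 - 52))/5 = -1000*(15427 + 2*(-52)*(-51)) = -1000*(15427 + 5304) = -1000*20731 = -⅕*103655000 = -20731000)
(n + 17270) + c(-161) = (-20731000 + 17270) + 10*(-161) = -20713730 - 1610 = -20715340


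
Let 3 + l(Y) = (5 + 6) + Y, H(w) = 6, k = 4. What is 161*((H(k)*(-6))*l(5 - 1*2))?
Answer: -63756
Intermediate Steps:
l(Y) = 8 + Y (l(Y) = -3 + ((5 + 6) + Y) = -3 + (11 + Y) = 8 + Y)
161*((H(k)*(-6))*l(5 - 1*2)) = 161*((6*(-6))*(8 + (5 - 1*2))) = 161*(-36*(8 + (5 - 2))) = 161*(-36*(8 + 3)) = 161*(-36*11) = 161*(-396) = -63756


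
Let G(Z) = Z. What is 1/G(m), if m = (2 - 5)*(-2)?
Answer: ⅙ ≈ 0.16667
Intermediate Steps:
m = 6 (m = -3*(-2) = 6)
1/G(m) = 1/6 = ⅙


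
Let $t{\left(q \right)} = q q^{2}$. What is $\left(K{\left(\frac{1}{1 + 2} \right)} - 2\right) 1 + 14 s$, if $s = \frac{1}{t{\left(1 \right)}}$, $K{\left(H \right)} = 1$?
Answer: $13$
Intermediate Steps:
$t{\left(q \right)} = q^{3}$
$s = 1$ ($s = \frac{1}{1^{3}} = 1^{-1} = 1$)
$\left(K{\left(\frac{1}{1 + 2} \right)} - 2\right) 1 + 14 s = \left(1 - 2\right) 1 + 14 \cdot 1 = \left(-1\right) 1 + 14 = -1 + 14 = 13$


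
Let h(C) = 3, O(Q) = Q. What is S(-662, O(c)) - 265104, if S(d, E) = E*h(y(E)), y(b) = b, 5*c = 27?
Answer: -1325439/5 ≈ -2.6509e+5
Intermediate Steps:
c = 27/5 (c = (⅕)*27 = 27/5 ≈ 5.4000)
S(d, E) = 3*E (S(d, E) = E*3 = 3*E)
S(-662, O(c)) - 265104 = 3*(27/5) - 265104 = 81/5 - 265104 = -1325439/5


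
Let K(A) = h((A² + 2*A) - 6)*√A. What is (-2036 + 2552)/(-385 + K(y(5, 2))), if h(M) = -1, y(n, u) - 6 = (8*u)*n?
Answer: -198660/148139 + 516*√86/148139 ≈ -1.3087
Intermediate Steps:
y(n, u) = 6 + 8*n*u (y(n, u) = 6 + (8*u)*n = 6 + 8*n*u)
K(A) = -√A
(-2036 + 2552)/(-385 + K(y(5, 2))) = (-2036 + 2552)/(-385 - √(6 + 8*5*2)) = 516/(-385 - √(6 + 80)) = 516/(-385 - √86)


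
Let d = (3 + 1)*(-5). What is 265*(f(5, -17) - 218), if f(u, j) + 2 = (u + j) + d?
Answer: -66780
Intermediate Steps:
d = -20 (d = 4*(-5) = -20)
f(u, j) = -22 + j + u (f(u, j) = -2 + ((u + j) - 20) = -2 + ((j + u) - 20) = -2 + (-20 + j + u) = -22 + j + u)
265*(f(5, -17) - 218) = 265*((-22 - 17 + 5) - 218) = 265*(-34 - 218) = 265*(-252) = -66780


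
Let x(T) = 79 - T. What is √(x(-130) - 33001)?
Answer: 2*I*√8198 ≈ 181.09*I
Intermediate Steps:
√(x(-130) - 33001) = √((79 - 1*(-130)) - 33001) = √((79 + 130) - 33001) = √(209 - 33001) = √(-32792) = 2*I*√8198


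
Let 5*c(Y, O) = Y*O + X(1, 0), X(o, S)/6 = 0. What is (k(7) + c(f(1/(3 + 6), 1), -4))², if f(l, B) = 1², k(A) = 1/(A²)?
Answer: 36481/60025 ≈ 0.60776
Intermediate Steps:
X(o, S) = 0 (X(o, S) = 6*0 = 0)
k(A) = A⁻²
f(l, B) = 1
c(Y, O) = O*Y/5 (c(Y, O) = (Y*O + 0)/5 = (O*Y + 0)/5 = (O*Y)/5 = O*Y/5)
(k(7) + c(f(1/(3 + 6), 1), -4))² = (7⁻² + (⅕)*(-4)*1)² = (1/49 - ⅘)² = (-191/245)² = 36481/60025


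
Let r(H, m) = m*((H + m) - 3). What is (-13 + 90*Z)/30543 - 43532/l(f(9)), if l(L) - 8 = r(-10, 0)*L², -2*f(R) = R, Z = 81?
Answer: -332384915/61086 ≈ -5441.3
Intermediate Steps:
f(R) = -R/2
r(H, m) = m*(-3 + H + m)
l(L) = 8 (l(L) = 8 + (0*(-3 - 10 + 0))*L² = 8 + (0*(-13))*L² = 8 + 0*L² = 8 + 0 = 8)
(-13 + 90*Z)/30543 - 43532/l(f(9)) = (-13 + 90*81)/30543 - 43532/8 = (-13 + 7290)*(1/30543) - 43532*⅛ = 7277*(1/30543) - 10883/2 = 7277/30543 - 10883/2 = -332384915/61086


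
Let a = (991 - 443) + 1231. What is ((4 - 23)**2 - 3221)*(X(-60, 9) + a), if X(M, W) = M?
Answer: -4916340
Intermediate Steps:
a = 1779 (a = 548 + 1231 = 1779)
((4 - 23)**2 - 3221)*(X(-60, 9) + a) = ((4 - 23)**2 - 3221)*(-60 + 1779) = ((-19)**2 - 3221)*1719 = (361 - 3221)*1719 = -2860*1719 = -4916340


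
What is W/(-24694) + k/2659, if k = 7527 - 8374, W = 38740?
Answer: -61962739/32830673 ≈ -1.8873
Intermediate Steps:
k = -847
W/(-24694) + k/2659 = 38740/(-24694) - 847/2659 = 38740*(-1/24694) - 847*1/2659 = -19370/12347 - 847/2659 = -61962739/32830673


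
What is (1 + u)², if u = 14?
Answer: 225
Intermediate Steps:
(1 + u)² = (1 + 14)² = 15² = 225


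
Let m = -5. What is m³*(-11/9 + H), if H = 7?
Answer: -6500/9 ≈ -722.22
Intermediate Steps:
m³*(-11/9 + H) = (-5)³*(-11/9 + 7) = -125*(-11*⅑ + 7) = -125*(-11/9 + 7) = -125*52/9 = -6500/9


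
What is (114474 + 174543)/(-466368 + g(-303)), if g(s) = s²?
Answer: -96339/124853 ≈ -0.77162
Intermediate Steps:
(114474 + 174543)/(-466368 + g(-303)) = (114474 + 174543)/(-466368 + (-303)²) = 289017/(-466368 + 91809) = 289017/(-374559) = 289017*(-1/374559) = -96339/124853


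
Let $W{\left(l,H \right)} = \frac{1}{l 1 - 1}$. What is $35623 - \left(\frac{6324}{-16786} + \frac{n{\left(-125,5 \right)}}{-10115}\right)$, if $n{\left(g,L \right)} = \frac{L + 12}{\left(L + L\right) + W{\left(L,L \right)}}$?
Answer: $\frac{1041969703281}{29249605} \approx 35623.0$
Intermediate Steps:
$W{\left(l,H \right)} = \frac{1}{-1 + l}$ ($W{\left(l,H \right)} = \frac{1}{l - 1} = \frac{1}{-1 + l}$)
$n{\left(g,L \right)} = \frac{12 + L}{\frac{1}{-1 + L} + 2 L}$ ($n{\left(g,L \right)} = \frac{L + 12}{\left(L + L\right) + \frac{1}{-1 + L}} = \frac{12 + L}{2 L + \frac{1}{-1 + L}} = \frac{12 + L}{\frac{1}{-1 + L} + 2 L}$)
$35623 - \left(\frac{6324}{-16786} + \frac{n{\left(-125,5 \right)}}{-10115}\right) = 35623 - \left(\frac{6324}{-16786} + \frac{\frac{1}{1 + 2 \cdot 5 \left(-1 + 5\right)} \left(-1 + 5\right) \left(12 + 5\right)}{-10115}\right) = 35623 - \left(6324 \left(- \frac{1}{16786}\right) + \frac{1}{1 + 2 \cdot 5 \cdot 4} \cdot 4 \cdot 17 \left(- \frac{1}{10115}\right)\right) = 35623 - \left(- \frac{3162}{8393} + \frac{1}{1 + 40} \cdot 4 \cdot 17 \left(- \frac{1}{10115}\right)\right) = 35623 - \left(- \frac{3162}{8393} + \frac{1}{41} \cdot 4 \cdot 17 \left(- \frac{1}{10115}\right)\right) = 35623 - \left(- \frac{3162}{8393} + \frac{68}{41} \left(- \frac{1}{10115}\right)\right) = 35623 - \left(- \frac{3162}{8393} - \frac{4}{24395}\right) = 35623 - - \frac{11024366}{29249605} = 35623 + \frac{11024366}{29249605} = \frac{1041969703281}{29249605}$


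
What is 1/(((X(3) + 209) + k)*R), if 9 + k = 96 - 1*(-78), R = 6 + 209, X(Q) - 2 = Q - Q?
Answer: 1/80840 ≈ 1.2370e-5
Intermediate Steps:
X(Q) = 2 (X(Q) = 2 + (Q - Q) = 2 + 0 = 2)
R = 215
k = 165 (k = -9 + (96 - 1*(-78)) = -9 + (96 + 78) = -9 + 174 = 165)
1/(((X(3) + 209) + k)*R) = 1/(((2 + 209) + 165)*215) = 1/((211 + 165)*215) = 1/(376*215) = 1/80840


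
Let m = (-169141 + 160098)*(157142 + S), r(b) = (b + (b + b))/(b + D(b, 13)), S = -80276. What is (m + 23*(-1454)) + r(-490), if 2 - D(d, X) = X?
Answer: -116087157070/167 ≈ -6.9513e+8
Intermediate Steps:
D(d, X) = 2 - X
r(b) = 3*b/(-11 + b) (r(b) = (b + (b + b))/(b + (2 - 1*13)) = (b + 2*b)/(b + (2 - 13)) = (3*b)/(b - 11) = (3*b)/(-11 + b) = 3*b/(-11 + b))
m = -695099238 (m = (-169141 + 160098)*(157142 - 80276) = -9043*76866 = -695099238)
(m + 23*(-1454)) + r(-490) = (-695099238 + 23*(-1454)) + 3*(-490)/(-11 - 490) = (-695099238 - 33442) + 3*(-490)/(-501) = -695132680 + 3*(-490)*(-1/501) = -695132680 + 490/167 = -116087157070/167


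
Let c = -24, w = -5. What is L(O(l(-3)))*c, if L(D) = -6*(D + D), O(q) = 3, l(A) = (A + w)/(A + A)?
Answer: 864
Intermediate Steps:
l(A) = (-5 + A)/(2*A) (l(A) = (A - 5)/(A + A) = (-5 + A)/((2*A)) = (-5 + A)*(1/(2*A)) = (-5 + A)/(2*A))
L(D) = -12*D
L(O(l(-3)))*c = -12*3*(-24) = -36*(-24) = 864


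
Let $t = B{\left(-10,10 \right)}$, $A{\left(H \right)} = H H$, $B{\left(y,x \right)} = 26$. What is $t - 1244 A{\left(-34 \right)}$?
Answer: $-1438038$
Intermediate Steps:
$A{\left(H \right)} = H^{2}$
$t = 26$
$t - 1244 A{\left(-34 \right)} = 26 - 1244 \left(-34\right)^{2} = 26 - 1438064 = -1438038$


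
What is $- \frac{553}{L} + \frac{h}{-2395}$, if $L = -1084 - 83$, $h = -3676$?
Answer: $\frac{5614327}{2794965} \approx 2.0087$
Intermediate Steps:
$L = -1167$ ($L = -1084 - 83 = -1167$)
$- \frac{553}{L} + \frac{h}{-2395} = - \frac{553}{-1167} - \frac{3676}{-2395} = \left(-553\right) \left(- \frac{1}{1167}\right) - - \frac{3676}{2395} = \frac{553}{1167} + \frac{3676}{2395} = \frac{5614327}{2794965}$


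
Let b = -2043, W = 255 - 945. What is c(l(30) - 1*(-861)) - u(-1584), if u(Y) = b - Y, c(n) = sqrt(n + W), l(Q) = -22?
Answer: 459 + sqrt(149) ≈ 471.21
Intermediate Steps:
W = -690
c(n) = sqrt(-690 + n) (c(n) = sqrt(n - 690) = sqrt(-690 + n))
u(Y) = -2043 - Y
c(l(30) - 1*(-861)) - u(-1584) = sqrt(-690 + (-22 - 1*(-861))) - (-2043 - 1*(-1584)) = sqrt(-690 + (-22 + 861)) - (-2043 + 1584) = sqrt(-690 + 839) - 1*(-459) = sqrt(149) + 459 = 459 + sqrt(149)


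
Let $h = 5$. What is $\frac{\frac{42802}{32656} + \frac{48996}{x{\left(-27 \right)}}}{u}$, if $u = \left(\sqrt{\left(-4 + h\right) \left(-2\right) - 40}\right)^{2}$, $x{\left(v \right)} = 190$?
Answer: $- \frac{57433777}{9306960} \approx -6.1711$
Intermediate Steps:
$u = -42$ ($u = \left(\sqrt{\left(-4 + 5\right) \left(-2\right) - 40}\right)^{2} = \left(\sqrt{1 \left(-2\right) - 40}\right)^{2} = \left(\sqrt{-2 - 40}\right)^{2} = \left(\sqrt{-42}\right)^{2} = \left(i \sqrt{42}\right)^{2} = -42$)
$\frac{\frac{42802}{32656} + \frac{48996}{x{\left(-27 \right)}}}{u} = \frac{\frac{42802}{32656} + \frac{48996}{190}}{-42} = \left(42802 \cdot \frac{1}{32656} + 48996 \cdot \frac{1}{190}\right) \left(- \frac{1}{42}\right) = \left(\frac{21401}{16328} + \frac{24498}{95}\right) \left(- \frac{1}{42}\right) = \frac{402036439}{1551160} \left(- \frac{1}{42}\right) = - \frac{57433777}{9306960}$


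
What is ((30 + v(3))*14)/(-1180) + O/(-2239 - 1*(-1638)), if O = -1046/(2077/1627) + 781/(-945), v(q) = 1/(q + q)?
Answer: 56057781751/55678147308 ≈ 1.0068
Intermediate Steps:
v(q) = 1/(2*q)
O = -1609862827/1962765 (O = -1046/(2077*(1/1627)) + 781*(-1/945) = -1046/2077/1627 - 781/945 = -1046*1627/2077 - 781/945 = -1701842/2077 - 781/945 = -1609862827/1962765 ≈ -820.20)
((30 + v(3))*14)/(-1180) + O/(-2239 - 1*(-1638)) = ((30 + (1/2)/3)*14)/(-1180) - 1609862827/(1962765*(-2239 - 1*(-1638))) = ((30 + (1/2)*(1/3))*14)*(-1/1180) - 1609862827/(1962765*(-2239 + 1638)) = ((30 + 1/6)*14)*(-1/1180) - 1609862827/1962765/(-601) = ((181/6)*14)*(-1/1180) - 1609862827/1962765*(-1/601) = (1267/3)*(-1/1180) + 1609862827/1179621765 = -1267/3540 + 1609862827/1179621765 = 56057781751/55678147308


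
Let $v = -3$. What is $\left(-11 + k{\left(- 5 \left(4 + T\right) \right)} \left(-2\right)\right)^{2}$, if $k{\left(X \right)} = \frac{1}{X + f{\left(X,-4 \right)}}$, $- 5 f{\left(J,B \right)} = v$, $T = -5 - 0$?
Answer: $\frac{25281}{196} \approx 128.98$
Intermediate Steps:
$T = -5$ ($T = -5 + 0 = -5$)
$f{\left(J,B \right)} = \frac{3}{5}$ ($f{\left(J,B \right)} = \left(- \frac{1}{5}\right) \left(-3\right) = \frac{3}{5}$)
$k{\left(X \right)} = \frac{1}{\frac{3}{5} + X}$ ($k{\left(X \right)} = \frac{1}{X + \frac{3}{5}} = \frac{1}{\frac{3}{5} + X}$)
$\left(-11 + k{\left(- 5 \left(4 + T\right) \right)} \left(-2\right)\right)^{2} = \left(-11 + \frac{5}{3 + 5 \left(- 5 \left(4 - 5\right)\right)} \left(-2\right)\right)^{2} = \left(-11 + \frac{5}{3 + 5 \left(\left(-5\right) \left(-1\right)\right)} \left(-2\right)\right)^{2} = \left(-11 + \frac{5}{3 + 5 \cdot 5} \left(-2\right)\right)^{2} = \left(-11 + \frac{5}{3 + 25} \left(-2\right)\right)^{2} = \left(-11 + \frac{5}{28} \left(-2\right)\right)^{2} = \left(-11 - \frac{5}{14}\right)^{2} = \left(- \frac{159}{14}\right)^{2} = \frac{25281}{196}$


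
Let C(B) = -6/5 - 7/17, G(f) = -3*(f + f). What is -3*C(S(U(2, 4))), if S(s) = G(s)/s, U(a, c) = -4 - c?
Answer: 411/85 ≈ 4.8353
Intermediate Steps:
G(f) = -6*f
S(s) = -6 (S(s) = (-6*s)/s = -6)
C(B) = -137/85 (C(B) = -6*⅕ - 7*1/17 = -6/5 - 7/17 = -137/85)
-3*C(S(U(2, 4))) = -3*(-137/85) = 411/85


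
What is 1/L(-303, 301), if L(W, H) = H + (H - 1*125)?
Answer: 1/477 ≈ 0.0020964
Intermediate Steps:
L(W, H) = -125 + 2*H (L(W, H) = H + (H - 125) = H + (-125 + H) = -125 + 2*H)
1/L(-303, 301) = 1/(-125 + 2*301) = 1/(-125 + 602) = 1/477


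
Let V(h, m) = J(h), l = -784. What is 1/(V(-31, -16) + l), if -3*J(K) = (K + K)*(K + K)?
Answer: -3/6196 ≈ -0.00048418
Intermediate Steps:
J(K) = -4*K**2/3 (J(K) = -(K + K)*(K + K)/3 = -2*K*2*K/3 = -4*K**2/3)
V(h, m) = -4*h**2/3
1/(V(-31, -16) + l) = 1/(-4/3*(-31)**2 - 784) = 1/(-4/3*961 - 784) = 1/(-3844/3 - 784) = 1/(-6196/3) = -3/6196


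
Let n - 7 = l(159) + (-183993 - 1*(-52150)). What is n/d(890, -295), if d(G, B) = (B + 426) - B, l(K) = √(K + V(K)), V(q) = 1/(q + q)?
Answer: -65918/213 + √16079034/135468 ≈ -309.44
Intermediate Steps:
V(q) = 1/(2*q)
l(K) = √(K + 1/(2*K))
d(G, B) = 426 (d(G, B) = (426 + B) - B = 426)
n = -131836 + √16079034/318 (n = 7 + (√(2/159 + 4*159)/2 + (-183993 - 1*(-52150))) = 7 + (√(2*(1/159) + 636)/2 + (-183993 + 52150)) = 7 + (√(2/159 + 636)/2 - 131843) = 7 + (√(101126/159)/2 - 131843) = 7 + ((√16079034/159)/2 - 131843) = 7 + (√16079034/318 - 131843) = 7 + (-131843 + √16079034/318) = -131836 + √16079034/318 ≈ -1.3182e+5)
n/d(890, -295) = (-131836 + √16079034/318)/426 = (-131836 + √16079034/318)*(1/426) = -65918/213 + √16079034/135468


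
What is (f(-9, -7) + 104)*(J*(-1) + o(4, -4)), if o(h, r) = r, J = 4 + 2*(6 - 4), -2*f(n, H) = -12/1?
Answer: -1320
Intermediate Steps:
f(n, H) = 6 (f(n, H) = -(-6)/1 = -(-6) = -½*(-12) = 6)
J = 8 (J = 4 + 2*2 = 4 + 4 = 8)
(f(-9, -7) + 104)*(J*(-1) + o(4, -4)) = (6 + 104)*(8*(-1) - 4) = 110*(-8 - 4) = 110*(-12) = -1320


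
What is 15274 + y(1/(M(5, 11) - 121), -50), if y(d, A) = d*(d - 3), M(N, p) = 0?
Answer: 223626998/14641 ≈ 15274.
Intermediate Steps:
y(d, A) = d*(-3 + d)
15274 + y(1/(M(5, 11) - 121), -50) = 15274 + (-3 + 1/(0 - 121))/(0 - 121) = 15274 + (-3 + 1/(-121))/(-121) = 15274 - (-3 - 1/121)/121 = 15274 - 1/121*(-364/121) = 15274 + 364/14641 = 223626998/14641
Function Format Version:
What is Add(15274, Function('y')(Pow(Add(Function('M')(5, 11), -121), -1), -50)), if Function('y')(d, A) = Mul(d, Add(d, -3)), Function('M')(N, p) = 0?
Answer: Rational(223626998, 14641) ≈ 15274.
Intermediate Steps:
Function('y')(d, A) = Mul(d, Add(-3, d))
Add(15274, Function('y')(Pow(Add(Function('M')(5, 11), -121), -1), -50)) = Add(15274, Mul(Pow(Add(0, -121), -1), Add(-3, Pow(Add(0, -121), -1)))) = Add(15274, Mul(Pow(-121, -1), Add(-3, Pow(-121, -1)))) = Add(15274, Mul(Rational(-1, 121), Add(-3, Rational(-1, 121)))) = Add(15274, Mul(Rational(-1, 121), Rational(-364, 121))) = Add(15274, Rational(364, 14641)) = Rational(223626998, 14641)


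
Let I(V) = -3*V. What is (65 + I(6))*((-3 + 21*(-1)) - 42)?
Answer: -3102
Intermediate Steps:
(65 + I(6))*((-3 + 21*(-1)) - 42) = (65 - 3*6)*((-3 + 21*(-1)) - 42) = (65 - 18)*((-3 - 21) - 42) = 47*(-24 - 42) = 47*(-66) = -3102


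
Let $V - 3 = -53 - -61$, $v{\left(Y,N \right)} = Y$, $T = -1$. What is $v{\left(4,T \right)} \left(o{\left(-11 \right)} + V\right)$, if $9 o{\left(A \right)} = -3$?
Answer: $\frac{128}{3} \approx 42.667$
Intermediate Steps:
$o{\left(A \right)} = - \frac{1}{3}$ ($o{\left(A \right)} = \frac{1}{9} \left(-3\right) = - \frac{1}{3}$)
$V = 11$ ($V = 3 - -8 = 3 + \left(-53 + 61\right) = 3 + 8 = 11$)
$v{\left(4,T \right)} \left(o{\left(-11 \right)} + V\right) = 4 \left(- \frac{1}{3} + 11\right) = 4 \cdot \frac{32}{3} = \frac{128}{3}$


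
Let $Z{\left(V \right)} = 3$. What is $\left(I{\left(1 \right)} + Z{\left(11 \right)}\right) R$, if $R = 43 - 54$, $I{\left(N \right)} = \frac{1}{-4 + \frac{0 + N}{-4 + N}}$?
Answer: $- \frac{396}{13} \approx -30.462$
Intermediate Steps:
$I{\left(N \right)} = \frac{1}{-4 + \frac{N}{-4 + N}}$
$R = -11$
$\left(I{\left(1 \right)} + Z{\left(11 \right)}\right) R = \left(\frac{4 - 1}{-16 + 3 \cdot 1} + 3\right) \left(-11\right) = \left(\frac{4 - 1}{-16 + 3} + 3\right) \left(-11\right) = \left(\frac{1}{-13} \cdot 3 + 3\right) \left(-11\right) = \left(\left(- \frac{1}{13}\right) 3 + 3\right) \left(-11\right) = \left(- \frac{3}{13} + 3\right) \left(-11\right) = \frac{36}{13} \left(-11\right) = - \frac{396}{13}$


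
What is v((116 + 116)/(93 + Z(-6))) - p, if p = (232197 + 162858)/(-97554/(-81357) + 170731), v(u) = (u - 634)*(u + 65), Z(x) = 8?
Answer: -669334253804557301/15743837485969 ≈ -42514.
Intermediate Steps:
v(u) = (-634 + u)*(65 + u)
p = 3571165515/1543362169 (p = 395055/(-97554*(-1/81357) + 170731) = 395055/(32518/27119 + 170731) = 395055/(4630086507/27119) = 395055*(27119/4630086507) = 3571165515/1543362169 ≈ 2.3139)
v((116 + 116)/(93 + Z(-6))) - p = (-41210 + ((116 + 116)/(93 + 8))² - 569*(116 + 116)/(93 + 8)) - 1*3571165515/1543362169 = (-41210 + (232/101)² - 132008/101) - 3571165515/1543362169 = (-41210 + (232*(1/101))² - 132008/101) - 3571165515/1543362169 = (-41210 + (232/101)² - 569*232/101) - 3571165515/1543362169 = (-41210 + 53824/10201 - 132008/101) - 3571165515/1543362169 = -433662194/10201 - 3571165515/1543362169 = -669334253804557301/15743837485969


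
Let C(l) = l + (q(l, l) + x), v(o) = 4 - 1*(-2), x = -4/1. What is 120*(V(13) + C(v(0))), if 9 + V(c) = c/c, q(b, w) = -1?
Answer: -840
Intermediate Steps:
V(c) = -8 (V(c) = -9 + c/c = -9 + 1 = -8)
x = -4 (x = -4*1 = -4)
v(o) = 6 (v(o) = 4 + 2 = 6)
C(l) = -5 + l (C(l) = l + (-1 - 4) = l - 5 = -5 + l)
120*(V(13) + C(v(0))) = 120*(-8 + (-5 + 6)) = 120*(-8 + 1) = 120*(-7) = -840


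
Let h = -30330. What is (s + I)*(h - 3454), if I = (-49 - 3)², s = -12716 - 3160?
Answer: 445002848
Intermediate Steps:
s = -15876
I = 2704 (I = (-52)² = 2704)
(s + I)*(h - 3454) = (-15876 + 2704)*(-30330 - 3454) = -13172*(-33784) = 445002848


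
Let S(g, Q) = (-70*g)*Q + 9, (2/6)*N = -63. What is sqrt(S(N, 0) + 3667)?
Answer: 2*sqrt(919) ≈ 60.630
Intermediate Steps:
N = -189 (N = 3*(-63) = -189)
S(g, Q) = 9 - 70*Q*g (S(g, Q) = -70*Q*g + 9 = 9 - 70*Q*g)
sqrt(S(N, 0) + 3667) = sqrt((9 - 70*0*(-189)) + 3667) = sqrt((9 + 0) + 3667) = sqrt(9 + 3667) = sqrt(3676) = 2*sqrt(919)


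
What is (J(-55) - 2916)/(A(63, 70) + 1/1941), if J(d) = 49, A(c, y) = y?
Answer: -5564847/135871 ≈ -40.957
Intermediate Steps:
(J(-55) - 2916)/(A(63, 70) + 1/1941) = (49 - 2916)/(70 + 1/1941) = -2867/(70 + 1/1941) = -2867/135871/1941 = -2867*1941/135871 = -5564847/135871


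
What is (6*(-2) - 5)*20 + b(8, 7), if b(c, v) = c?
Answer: -332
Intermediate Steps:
(6*(-2) - 5)*20 + b(8, 7) = (6*(-2) - 5)*20 + 8 = (-12 - 5)*20 + 8 = -17*20 + 8 = -340 + 8 = -332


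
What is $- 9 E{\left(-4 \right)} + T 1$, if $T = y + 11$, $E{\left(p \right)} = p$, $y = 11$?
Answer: $58$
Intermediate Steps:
$T = 22$ ($T = 11 + 11 = 22$)
$- 9 E{\left(-4 \right)} + T 1 = \left(-9\right) \left(-4\right) + 22 \cdot 1 = 36 + 22 = 58$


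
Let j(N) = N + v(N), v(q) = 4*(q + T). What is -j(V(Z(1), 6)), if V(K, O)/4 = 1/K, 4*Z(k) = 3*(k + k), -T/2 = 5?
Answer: 80/3 ≈ 26.667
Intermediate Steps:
T = -10 (T = -2*5 = -10)
Z(k) = 3*k/2 (Z(k) = (3*(k + k))/4 = (3*(2*k))/4 = (6*k)/4 = 3*k/2)
v(q) = -40 + 4*q (v(q) = 4*(q - 10) = 4*(-10 + q) = -40 + 4*q)
V(K, O) = 4/K
j(N) = -40 + 5*N (j(N) = N + (-40 + 4*N) = -40 + 5*N)
-j(V(Z(1), 6)) = -(-40 + 5*(4/(((3/2)*1)))) = -(-40 + 5*(4/(3/2))) = -(-40 + 5*(4*(⅔))) = -(-40 + 5*(8/3)) = -(-40 + 40/3) = -1*(-80/3) = 80/3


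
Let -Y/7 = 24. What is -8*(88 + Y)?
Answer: 640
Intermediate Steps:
Y = -168 (Y = -7*24 = -168)
-8*(88 + Y) = -8*(88 - 168) = -8*(-80) = 640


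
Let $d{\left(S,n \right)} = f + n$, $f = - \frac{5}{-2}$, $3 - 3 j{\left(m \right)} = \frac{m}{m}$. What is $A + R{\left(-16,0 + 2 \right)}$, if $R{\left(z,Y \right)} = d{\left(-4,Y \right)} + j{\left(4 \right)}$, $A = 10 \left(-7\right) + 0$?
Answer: $- \frac{389}{6} \approx -64.833$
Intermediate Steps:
$j{\left(m \right)} = \frac{2}{3}$ ($j{\left(m \right)} = 1 - \frac{m \frac{1}{m}}{3} = 1 - \frac{1}{3} = \frac{2}{3}$)
$A = -70$ ($A = -70 + 0 = -70$)
$f = \frac{5}{2}$ ($f = \left(-5\right) \left(- \frac{1}{2}\right) = \frac{5}{2} \approx 2.5$)
$d{\left(S,n \right)} = \frac{5}{2} + n$
$R{\left(z,Y \right)} = \frac{19}{6} + Y$ ($R{\left(z,Y \right)} = \left(\frac{5}{2} + Y\right) + \frac{2}{3} = \frac{19}{6} + Y$)
$A + R{\left(-16,0 + 2 \right)} = -70 + \left(\frac{19}{6} + \left(0 + 2\right)\right) = -70 + \left(\frac{19}{6} + 2\right) = -70 + \frac{31}{6} = - \frac{389}{6}$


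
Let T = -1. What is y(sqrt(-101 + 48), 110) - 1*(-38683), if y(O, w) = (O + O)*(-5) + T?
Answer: 38682 - 10*I*sqrt(53) ≈ 38682.0 - 72.801*I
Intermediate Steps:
y(O, w) = -1 - 10*O (y(O, w) = (O + O)*(-5) - 1 = (2*O)*(-5) - 1 = -10*O - 1 = -1 - 10*O)
y(sqrt(-101 + 48), 110) - 1*(-38683) = (-1 - 10*sqrt(-101 + 48)) - 1*(-38683) = (-1 - 10*I*sqrt(53)) + 38683 = 38682 - 10*I*sqrt(53)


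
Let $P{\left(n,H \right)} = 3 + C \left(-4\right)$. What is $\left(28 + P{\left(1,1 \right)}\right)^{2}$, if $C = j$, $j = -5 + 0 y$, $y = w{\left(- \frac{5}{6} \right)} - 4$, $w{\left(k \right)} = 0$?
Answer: $2601$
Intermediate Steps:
$y = -4$ ($y = 0 - 4 = -4$)
$j = -5$ ($j = -5 + 0 \left(-4\right) = -5 + 0 = -5$)
$C = -5$
$P{\left(n,H \right)} = 23$ ($P{\left(n,H \right)} = 3 - -20 = 3 + 20 = 23$)
$\left(28 + P{\left(1,1 \right)}\right)^{2} = \left(28 + 23\right)^{2} = 51^{2} = 2601$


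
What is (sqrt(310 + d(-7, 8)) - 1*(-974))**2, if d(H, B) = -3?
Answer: (974 + sqrt(307))**2 ≈ 9.8312e+5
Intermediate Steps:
(sqrt(310 + d(-7, 8)) - 1*(-974))**2 = (sqrt(310 - 3) - 1*(-974))**2 = (sqrt(307) + 974)**2 = (974 + sqrt(307))**2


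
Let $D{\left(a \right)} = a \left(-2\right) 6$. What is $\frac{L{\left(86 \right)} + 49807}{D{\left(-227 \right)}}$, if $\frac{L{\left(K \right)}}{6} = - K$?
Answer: $\frac{49291}{2724} \approx 18.095$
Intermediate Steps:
$L{\left(K \right)} = - 6 K$ ($L{\left(K \right)} = 6 \left(- K\right) = - 6 K$)
$D{\left(a \right)} = - 12 a$ ($D{\left(a \right)} = - 2 a 6 = - 12 a$)
$\frac{L{\left(86 \right)} + 49807}{D{\left(-227 \right)}} = \frac{\left(-6\right) 86 + 49807}{\left(-12\right) \left(-227\right)} = \frac{-516 + 49807}{2724} = 49291 \cdot \frac{1}{2724} = \frac{49291}{2724}$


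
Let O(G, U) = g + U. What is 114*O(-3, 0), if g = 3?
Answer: 342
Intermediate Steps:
O(G, U) = 3 + U
114*O(-3, 0) = 114*(3 + 0) = 114*3 = 342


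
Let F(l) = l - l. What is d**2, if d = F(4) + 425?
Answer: 180625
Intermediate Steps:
F(l) = 0
d = 425 (d = 0 + 425 = 425)
d**2 = 425**2 = 180625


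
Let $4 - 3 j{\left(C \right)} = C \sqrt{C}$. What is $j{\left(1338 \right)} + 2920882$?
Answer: $\frac{8762650}{3} - 446 \sqrt{1338} \approx 2.9046 \cdot 10^{6}$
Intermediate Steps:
$j{\left(C \right)} = \frac{4}{3} - \frac{C^{\frac{3}{2}}}{3}$ ($j{\left(C \right)} = \frac{4}{3} - \frac{C \sqrt{C}}{3} = \frac{4}{3} - \frac{C^{\frac{3}{2}}}{3}$)
$j{\left(1338 \right)} + 2920882 = \left(\frac{4}{3} - \frac{1338^{\frac{3}{2}}}{3}\right) + 2920882 = \left(\frac{4}{3} - \frac{1338 \sqrt{1338}}{3}\right) + 2920882 = \left(\frac{4}{3} - 446 \sqrt{1338}\right) + 2920882 = \frac{8762650}{3} - 446 \sqrt{1338}$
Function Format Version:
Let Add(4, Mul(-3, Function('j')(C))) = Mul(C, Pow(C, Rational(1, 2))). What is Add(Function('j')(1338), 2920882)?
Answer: Add(Rational(8762650, 3), Mul(-446, Pow(1338, Rational(1, 2)))) ≈ 2.9046e+6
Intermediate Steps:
Function('j')(C) = Add(Rational(4, 3), Mul(Rational(-1, 3), Pow(C, Rational(3, 2)))) (Function('j')(C) = Add(Rational(4, 3), Mul(Rational(-1, 3), Mul(C, Pow(C, Rational(1, 2))))) = Add(Rational(4, 3), Mul(Rational(-1, 3), Pow(C, Rational(3, 2)))))
Add(Function('j')(1338), 2920882) = Add(Add(Rational(4, 3), Mul(Rational(-1, 3), Pow(1338, Rational(3, 2)))), 2920882) = Add(Add(Rational(4, 3), Mul(Rational(-1, 3), Mul(1338, Pow(1338, Rational(1, 2))))), 2920882) = Add(Add(Rational(4, 3), Mul(-446, Pow(1338, Rational(1, 2)))), 2920882) = Add(Rational(8762650, 3), Mul(-446, Pow(1338, Rational(1, 2))))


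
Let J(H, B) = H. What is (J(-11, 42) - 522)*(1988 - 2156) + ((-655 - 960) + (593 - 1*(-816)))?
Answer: 89338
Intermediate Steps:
(J(-11, 42) - 522)*(1988 - 2156) + ((-655 - 960) + (593 - 1*(-816))) = (-11 - 522)*(1988 - 2156) + ((-655 - 960) + (593 - 1*(-816))) = -533*(-168) + (-1615 + (593 + 816)) = 89544 + (-1615 + 1409) = 89544 - 206 = 89338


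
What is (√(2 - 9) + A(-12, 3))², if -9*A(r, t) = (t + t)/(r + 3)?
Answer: -5099/729 + 4*I*√7/27 ≈ -6.9945 + 0.39196*I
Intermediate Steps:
A(r, t) = -2*t/(9*(3 + r)) (A(r, t) = -(t + t)/(9*(r + 3)) = -2*t/(9*(3 + r)))
(√(2 - 9) + A(-12, 3))² = (√(2 - 9) - 2*3/(27 + 9*(-12)))² = (√(-7) - 2*3/(27 - 108))² = (I*√7 - 2*3/(-81))² = (I*√7 - 2*3*(-1/81))² = (I*√7 + 2/27)² = (2/27 + I*√7)²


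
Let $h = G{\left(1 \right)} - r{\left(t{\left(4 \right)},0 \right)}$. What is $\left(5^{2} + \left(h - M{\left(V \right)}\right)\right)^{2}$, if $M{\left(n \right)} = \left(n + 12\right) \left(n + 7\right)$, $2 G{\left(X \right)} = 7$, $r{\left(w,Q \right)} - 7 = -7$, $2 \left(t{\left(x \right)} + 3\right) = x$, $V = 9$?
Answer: $\frac{378225}{4} \approx 94556.0$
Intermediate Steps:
$t{\left(x \right)} = -3 + \frac{x}{2}$
$r{\left(w,Q \right)} = 0$ ($r{\left(w,Q \right)} = 7 - 7 = 0$)
$G{\left(X \right)} = \frac{7}{2}$ ($G{\left(X \right)} = \frac{1}{2} \cdot 7 = \frac{7}{2}$)
$M{\left(n \right)} = \left(7 + n\right) \left(12 + n\right)$ ($M{\left(n \right)} = \left(12 + n\right) \left(7 + n\right) = \left(7 + n\right) \left(12 + n\right)$)
$h = \frac{7}{2}$ ($h = \frac{7}{2} - 0 = \frac{7}{2} + 0 = \frac{7}{2} \approx 3.5$)
$\left(5^{2} + \left(h - M{\left(V \right)}\right)\right)^{2} = \left(5^{2} - \left(\frac{323}{2} + 171\right)\right)^{2} = \left(25 + \left(\frac{7}{2} - \left(84 + 81 + 171\right)\right)\right)^{2} = \left(25 + \left(\frac{7}{2} - 336\right)\right)^{2} = \left(25 - \frac{665}{2}\right)^{2} = \left(- \frac{615}{2}\right)^{2} = \frac{378225}{4}$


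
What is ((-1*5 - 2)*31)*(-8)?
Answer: 1736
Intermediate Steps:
((-1*5 - 2)*31)*(-8) = ((-5 - 2)*31)*(-8) = -7*31*(-8) = -217*(-8) = 1736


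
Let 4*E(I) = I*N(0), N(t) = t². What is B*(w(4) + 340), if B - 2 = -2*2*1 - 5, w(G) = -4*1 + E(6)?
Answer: -2352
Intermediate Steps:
E(I) = 0 (E(I) = (I*0²)/4 = (I*0)/4 = (¼)*0 = 0)
w(G) = -4 (w(G) = -4*1 + 0 = -4 + 0 = -4)
B = -7 (B = 2 + (-2*2*1 - 5) = 2 + (-4*1 - 5) = 2 + (-4 - 5) = 2 - 9 = -7)
B*(w(4) + 340) = -7*(-4 + 340) = -7*336 = -2352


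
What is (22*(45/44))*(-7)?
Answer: -315/2 ≈ -157.50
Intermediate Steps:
(22*(45/44))*(-7) = (45/2)*(-7) = -315/2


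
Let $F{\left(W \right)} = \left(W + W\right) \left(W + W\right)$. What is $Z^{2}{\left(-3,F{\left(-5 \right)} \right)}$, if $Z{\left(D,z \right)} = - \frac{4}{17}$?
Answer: $\frac{16}{289} \approx 0.055363$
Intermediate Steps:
$F{\left(W \right)} = 4 W^{2}$ ($F{\left(W \right)} = 2 W 2 W = 4 W^{2}$)
$Z{\left(D,z \right)} = - \frac{4}{17}$ ($Z{\left(D,z \right)} = \left(-4\right) \frac{1}{17} = - \frac{4}{17}$)
$Z^{2}{\left(-3,F{\left(-5 \right)} \right)} = \left(- \frac{4}{17}\right)^{2} = \frac{16}{289}$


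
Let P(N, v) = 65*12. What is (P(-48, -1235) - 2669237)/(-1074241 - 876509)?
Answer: 2668457/1950750 ≈ 1.3679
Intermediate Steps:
P(N, v) = 780
(P(-48, -1235) - 2669237)/(-1074241 - 876509) = (780 - 2669237)/(-1074241 - 876509) = -2668457/(-1950750) = -2668457*(-1/1950750) = 2668457/1950750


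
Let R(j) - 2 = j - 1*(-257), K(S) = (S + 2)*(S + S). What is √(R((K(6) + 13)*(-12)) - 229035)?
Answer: 2*I*√57521 ≈ 479.67*I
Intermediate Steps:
K(S) = 2*S*(2 + S) (K(S) = (2 + S)*(2*S) = 2*S*(2 + S))
R(j) = 259 + j (R(j) = 2 + (j - 1*(-257)) = 2 + (j + 257) = 2 + (257 + j) = 259 + j)
√(R((K(6) + 13)*(-12)) - 229035) = √((259 + (2*6*(2 + 6) + 13)*(-12)) - 229035) = √((259 + (2*6*8 + 13)*(-12)) - 229035) = √((259 + (96 + 13)*(-12)) - 229035) = √((259 + 109*(-12)) - 229035) = √((259 - 1308) - 229035) = √(-1049 - 229035) = √(-230084) = 2*I*√57521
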